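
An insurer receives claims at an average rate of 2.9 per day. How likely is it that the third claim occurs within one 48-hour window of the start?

Over the interval, μ = 2.9 × 2 = 5.8 (a 48-hour window = 2 days).
The third arrival falls in the interval iff at least 3 events occur there: P(S_3 ≤ t) = P(N ≥ 3) = 1 − P(N ≤ 2) ≈ 0.9285.

0.9285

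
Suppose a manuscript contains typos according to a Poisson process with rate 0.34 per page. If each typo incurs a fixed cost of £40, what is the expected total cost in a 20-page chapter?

£272

E[N] = 0.34 × 20 = 6.8 (a 20-page chapter = 20 pages); E[cost] = 6.8 × £40 = £272.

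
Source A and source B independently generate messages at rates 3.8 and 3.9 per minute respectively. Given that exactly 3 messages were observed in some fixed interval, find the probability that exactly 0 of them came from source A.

0.1299

Given the total, each event is independently from source A with probability p = λ_A/(λ_A+λ_B) = 3.8/7.7 ≈ 0.4935.
So K ~ Binomial(3, 3.8/7.7): P(K = 0) = C(3,0) · (3.8/7.7)^0 · (3.9/7.7)^3 ≈ 0.1299.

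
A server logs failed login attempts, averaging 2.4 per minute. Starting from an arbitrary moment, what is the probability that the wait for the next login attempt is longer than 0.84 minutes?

0.1332

The wait for the next event is exponential with rate λ = 2.4 per minute.
P(T > 0.84) = e^(−λt) = e^(−2.4 × 0.84) = e^(−2.016) ≈ 0.1332.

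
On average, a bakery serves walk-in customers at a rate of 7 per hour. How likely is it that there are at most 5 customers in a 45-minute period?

0.5722

Over the interval, μ = 7 × 0.75 = 5.25 (a 45-minute period = 0.75 hours).
P(N ≤ 5) = Σ_{j=0}^{5} e^(−μ) μ^j/j! ≈ 0.5722.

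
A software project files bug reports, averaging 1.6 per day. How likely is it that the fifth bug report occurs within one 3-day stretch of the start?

0.5237

Over the interval, μ = 1.6 × 3 = 4.8 (a 3-day stretch = 3 days).
The fifth arrival falls in the interval iff at least 5 events occur there: P(S_5 ≤ t) = P(N ≥ 5) = 1 − P(N ≤ 4) ≈ 0.5237.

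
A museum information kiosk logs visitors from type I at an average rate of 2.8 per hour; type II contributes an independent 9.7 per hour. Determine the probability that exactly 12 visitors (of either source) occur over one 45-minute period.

Independent Poisson processes superpose: combined rate λ = 2.8 + 9.7 = 12.5 per hour.
Over the interval, μ = 12.5 × 0.75 = 9.375 (a 45-minute period = 0.75 hours).
P(N = 12) = e^(−9.375) · 9.375^12/12! ≈ 0.0816.

0.0816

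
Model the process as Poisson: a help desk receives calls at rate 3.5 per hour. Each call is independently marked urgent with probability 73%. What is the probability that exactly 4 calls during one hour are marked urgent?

0.1380

Thinning: the calls that are marked urgent themselves form a Poisson process with rate 0.73 × 3.5 = 2.555 per hour.
So μ = 2.555.
P(N = 4) = e^(−2.555) · 2.555^4/4! ≈ 0.1380.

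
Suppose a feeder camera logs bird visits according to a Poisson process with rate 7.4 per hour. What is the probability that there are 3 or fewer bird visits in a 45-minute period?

0.1961

Over the interval, μ = 7.4 × 0.75 = 5.55 (a 45-minute period = 0.75 hours).
P(N ≤ 3) = Σ_{j=0}^{3} e^(−μ) μ^j/j! ≈ 0.1961.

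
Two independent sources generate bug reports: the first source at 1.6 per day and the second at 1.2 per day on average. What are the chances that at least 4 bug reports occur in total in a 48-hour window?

0.8094

Independent Poisson processes superpose: combined rate λ = 1.6 + 1.2 = 2.8 per day.
Over the interval, μ = 2.8 × 2 = 5.6 (a 48-hour window = 2 days).
P(N ≥ 4) = 1 − P(N ≤ 3) ≈ 0.8094.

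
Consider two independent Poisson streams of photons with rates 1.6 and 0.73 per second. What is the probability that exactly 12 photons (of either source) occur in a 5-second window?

Independent Poisson processes superpose: combined rate λ = 1.6 + 0.73 = 2.33 per second.
Over the interval, μ = 2.33 × 5 = 11.65 (a 5-second window = 5 seconds).
P(N = 12) = e^(−11.65) · 11.65^12/12! ≈ 0.1138.

0.1138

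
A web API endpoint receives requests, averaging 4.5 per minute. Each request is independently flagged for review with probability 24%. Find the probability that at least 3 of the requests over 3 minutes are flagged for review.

Thinning: the requests that are flagged for review themselves form a Poisson process with rate 0.24 × 4.5 = 1.08 per minute.
Over the interval, μ = 1.08 × 3 = 3.24 (3 minutes).
P(N ≥ 3) = 1 − P(N ≤ 2) ≈ 0.6284.

0.6284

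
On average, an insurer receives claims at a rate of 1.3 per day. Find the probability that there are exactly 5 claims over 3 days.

Over the interval, μ = 1.3 × 3 = 3.9 (3 days).
P(N = 5) = e^(−μ) μ^5/5! = e^(−3.9) · 3.9^5/120 ≈ 0.1522.

0.1522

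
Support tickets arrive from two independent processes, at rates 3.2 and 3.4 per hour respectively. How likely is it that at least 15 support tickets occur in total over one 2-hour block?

Independent Poisson processes superpose: combined rate λ = 3.2 + 3.4 = 6.6 per hour.
Over the interval, μ = 6.6 × 2 = 13.2 (a 2-hour block = 2 hours).
P(N ≥ 15) = 1 − P(N ≤ 14) ≈ 0.3454.

0.3454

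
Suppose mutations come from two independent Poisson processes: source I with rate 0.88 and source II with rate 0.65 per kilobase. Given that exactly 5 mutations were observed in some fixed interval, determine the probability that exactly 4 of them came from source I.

Given the total, each event is independently from source I with probability p = λ_I/(λ_I+λ_II) = 0.88/1.53 ≈ 0.5752.
So K ~ Binomial(5, 0.88/1.53): P(K = 4) = C(5,4) · (0.88/1.53)^4 · (0.65/1.53)^1 ≈ 0.2325.

0.2325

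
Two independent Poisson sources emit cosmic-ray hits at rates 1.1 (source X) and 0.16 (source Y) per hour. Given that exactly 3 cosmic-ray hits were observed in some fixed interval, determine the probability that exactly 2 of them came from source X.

Given the total, each event is independently from source X with probability p = λ_X/(λ_X+λ_Y) = 1.1/1.26 ≈ 0.8730.
So K ~ Binomial(3, 1.1/1.26): P(K = 2) = C(3,2) · (1.1/1.26)^2 · (0.16/1.26)^1 ≈ 0.2903.

0.2903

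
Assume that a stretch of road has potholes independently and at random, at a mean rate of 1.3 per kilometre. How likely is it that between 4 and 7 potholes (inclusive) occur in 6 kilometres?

Over the interval, μ = 1.3 × 6 = 7.8 (6 kilometres).
P(4 ≤ N ≤ 7) = Σ_{j=4}^{7} e^(−7.8) · 7.8^j/j! ≈ 0.4327.

0.4327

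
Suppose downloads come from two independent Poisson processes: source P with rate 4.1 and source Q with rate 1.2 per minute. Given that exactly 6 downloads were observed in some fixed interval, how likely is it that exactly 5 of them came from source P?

Given the total, each event is independently from source P with probability p = λ_P/(λ_P+λ_Q) = 4.1/5.3 ≈ 0.7736.
So K ~ Binomial(6, 4.1/5.3): P(K = 5) = C(6,5) · (4.1/5.3)^5 · (1.2/5.3)^1 ≈ 0.3764.

0.3764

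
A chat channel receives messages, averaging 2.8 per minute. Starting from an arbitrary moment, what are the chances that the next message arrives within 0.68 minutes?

0.8510

Inter-arrival times are exponential with rate λ = 2.8 per minute.
P(T ≤ 0.68) = 1 − e^(−λt) = 1 − e^(−2.8 × 0.68) = 1 − e^(−1.904) ≈ 0.8510.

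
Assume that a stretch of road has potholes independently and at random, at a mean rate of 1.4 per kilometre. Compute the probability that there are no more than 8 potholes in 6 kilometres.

0.5369

Over the interval, μ = 1.4 × 6 = 8.4 (6 kilometres).
P(N ≤ 8) = Σ_{j=0}^{8} e^(−μ) μ^j/j! ≈ 0.5369.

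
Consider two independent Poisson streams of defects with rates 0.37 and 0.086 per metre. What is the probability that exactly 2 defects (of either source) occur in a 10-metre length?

0.1088

Independent Poisson processes superpose: combined rate λ = 0.37 + 0.086 = 0.456 per metre.
Over the interval, μ = 0.456 × 10 = 4.56 (a 10-metre length = 10 metres).
P(N = 2) = e^(−4.56) · 4.56^2/2! ≈ 0.1088.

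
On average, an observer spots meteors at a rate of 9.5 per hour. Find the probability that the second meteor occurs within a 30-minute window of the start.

Over the interval, μ = 9.5 × 0.5 = 4.75 (a 30-minute window = 0.5 hours).
The second arrival falls in the interval iff at least 2 events occur there: P(S_2 ≤ t) = P(N ≥ 2) = 1 − P(N ≤ 1) ≈ 0.9503.

0.9503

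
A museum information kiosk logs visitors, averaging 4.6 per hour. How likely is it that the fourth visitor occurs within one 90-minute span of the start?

Over the interval, μ = 4.6 × 1.5 = 6.9 (a 90-minute span = 1.5 hours).
The fourth arrival falls in the interval iff at least 4 events occur there: P(S_4 ≤ t) = P(N ≥ 4) = 1 − P(N ≤ 3) ≈ 0.9129.

0.9129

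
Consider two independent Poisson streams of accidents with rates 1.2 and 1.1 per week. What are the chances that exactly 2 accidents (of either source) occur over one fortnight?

Independent Poisson processes superpose: combined rate λ = 1.2 + 1.1 = 2.3 per week.
Over the interval, μ = 2.3 × 2 = 4.6 (a fortnight = 2 weeks).
P(N = 2) = e^(−4.6) · 4.6^2/2! ≈ 0.1063.

0.1063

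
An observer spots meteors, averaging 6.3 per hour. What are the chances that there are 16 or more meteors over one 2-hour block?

0.2022

Over the interval, μ = 6.3 × 2 = 12.6 (a 2-hour block = 2 hours).
P(N ≥ 16) = 1 − P(N ≤ 15) = 1 − Σ_{j=0}^{15} e^(−μ) μ^j/j! ≈ 0.2022.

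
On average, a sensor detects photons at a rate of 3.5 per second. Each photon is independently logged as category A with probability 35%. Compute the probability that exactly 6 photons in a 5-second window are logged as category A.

Thinning: the photons that are logged as category A themselves form a Poisson process with rate 0.35 × 3.5 = 1.225 per second.
Over the interval, μ = 1.225 × 5 = 6.125 (a 5-second window = 5 seconds).
P(N = 6) = e^(−6.125) · 6.125^6/6! ≈ 0.1604.

0.1604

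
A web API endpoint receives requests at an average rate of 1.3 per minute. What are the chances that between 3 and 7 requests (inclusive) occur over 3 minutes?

Over the interval, μ = 1.3 × 3 = 3.9 (3 minutes).
P(3 ≤ N ≤ 7) = Σ_{j=3}^{7} e^(−3.9) · 3.9^j/j! ≈ 0.7015.

0.7015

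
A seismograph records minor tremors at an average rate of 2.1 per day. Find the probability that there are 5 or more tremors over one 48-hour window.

Over the interval, μ = 2.1 × 2 = 4.2 (a 48-hour window = 2 days).
P(N ≥ 5) = 1 − P(N ≤ 4) = 1 − Σ_{j=0}^{4} e^(−μ) μ^j/j! ≈ 0.4102.

0.4102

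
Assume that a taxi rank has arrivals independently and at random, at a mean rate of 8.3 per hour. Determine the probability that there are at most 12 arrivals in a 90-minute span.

Over the interval, μ = 8.3 × 1.5 = 12.45 (a 90-minute span = 1.5 hours).
P(N ≤ 12) = Σ_{j=0}^{12} e^(−μ) μ^j/j! ≈ 0.5246.

0.5246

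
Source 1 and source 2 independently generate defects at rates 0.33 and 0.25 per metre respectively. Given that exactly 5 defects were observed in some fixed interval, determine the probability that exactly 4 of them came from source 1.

Given the total, each event is independently from source 1 with probability p = λ_1/(λ_1+λ_2) = 0.33/0.58 ≈ 0.5690.
So K ~ Binomial(5, 0.33/0.58): P(K = 4) = C(5,4) · (0.33/0.58)^4 · (0.25/0.58)^1 ≈ 0.2259.

0.2259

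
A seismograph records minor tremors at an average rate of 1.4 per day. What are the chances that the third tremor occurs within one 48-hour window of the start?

0.5305

Over the interval, μ = 1.4 × 2 = 2.8 (a 48-hour window = 2 days).
The third arrival falls in the interval iff at least 3 events occur there: P(S_3 ≤ t) = P(N ≥ 3) = 1 − P(N ≤ 2) ≈ 0.5305.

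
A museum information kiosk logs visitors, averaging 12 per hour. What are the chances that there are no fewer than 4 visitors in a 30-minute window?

Over the interval, μ = 12 × 0.5 = 6 (a 30-minute window = 0.5 hours).
P(N ≥ 4) = 1 − P(N ≤ 3) = 1 − Σ_{j=0}^{3} e^(−μ) μ^j/j! ≈ 0.8488.

0.8488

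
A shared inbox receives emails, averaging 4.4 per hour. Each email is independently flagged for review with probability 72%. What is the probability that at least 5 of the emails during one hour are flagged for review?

0.2137

Thinning: the emails that are flagged for review themselves form a Poisson process with rate 0.72 × 4.4 = 3.168 per hour.
So μ = 3.168.
P(N ≥ 5) = 1 − P(N ≤ 4) ≈ 0.2137.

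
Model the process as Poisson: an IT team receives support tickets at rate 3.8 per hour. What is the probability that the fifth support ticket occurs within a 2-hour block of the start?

Over the interval, μ = 3.8 × 2 = 7.6 (a 2-hour block = 2 hours).
The fifth arrival falls in the interval iff at least 5 events occur there: P(S_5 ≤ t) = P(N ≥ 5) = 1 − P(N ≤ 4) ≈ 0.8751.

0.8751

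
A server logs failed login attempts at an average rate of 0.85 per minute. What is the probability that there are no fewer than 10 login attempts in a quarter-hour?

Over the interval, μ = 0.85 × 15 = 12.75 (a quarter-hour = 15 minutes).
P(N ≥ 10) = 1 − P(N ≤ 9) = 1 − Σ_{j=0}^{9} e^(−μ) μ^j/j! ≈ 0.8170.

0.8170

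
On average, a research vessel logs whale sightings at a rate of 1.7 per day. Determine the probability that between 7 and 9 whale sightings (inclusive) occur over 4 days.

Over the interval, μ = 1.7 × 4 = 6.8 (4 days).
P(7 ≤ N ≤ 9) = Σ_{j=7}^{9} e^(−6.8) · 6.8^j/j! ≈ 0.3703.

0.3703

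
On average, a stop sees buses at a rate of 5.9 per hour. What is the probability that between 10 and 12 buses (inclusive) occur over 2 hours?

0.3385

Over the interval, μ = 5.9 × 2 = 11.8 (2 hours).
P(10 ≤ N ≤ 12) = Σ_{j=10}^{12} e^(−11.8) · 11.8^j/j! ≈ 0.3385.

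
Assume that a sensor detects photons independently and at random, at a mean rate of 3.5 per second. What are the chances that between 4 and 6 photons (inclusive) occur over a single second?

0.3981

With mean μ = 3.5 per second,
P(4 ≤ N ≤ 6) = Σ_{j=4}^{6} e^(−3.5) · 3.5^j/j! ≈ 0.3981.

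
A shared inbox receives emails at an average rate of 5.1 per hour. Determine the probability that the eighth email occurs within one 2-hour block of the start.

0.7973

Over the interval, μ = 5.1 × 2 = 10.2 (a 2-hour block = 2 hours).
The eighth arrival falls in the interval iff at least 8 events occur there: P(S_8 ≤ t) = P(N ≥ 8) = 1 − P(N ≤ 7) ≈ 0.7973.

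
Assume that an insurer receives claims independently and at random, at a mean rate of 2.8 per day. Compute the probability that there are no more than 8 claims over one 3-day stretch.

Over the interval, μ = 2.8 × 3 = 8.4 (a 3-day stretch = 3 days).
P(N ≤ 8) = Σ_{j=0}^{8} e^(−μ) μ^j/j! ≈ 0.5369.

0.5369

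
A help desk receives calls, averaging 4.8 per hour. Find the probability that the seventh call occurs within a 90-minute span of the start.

Over the interval, μ = 4.8 × 1.5 = 7.2 (a 90-minute span = 1.5 hours).
The seventh arrival falls in the interval iff at least 7 events occur there: P(S_7 ≤ t) = P(N ≥ 7) = 1 − P(N ≤ 6) ≈ 0.5796.

0.5796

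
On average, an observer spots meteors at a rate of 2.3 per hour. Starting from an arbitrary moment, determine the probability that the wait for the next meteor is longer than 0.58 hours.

The wait for the next event is exponential with rate λ = 2.3 per hour.
P(T > 0.58) = e^(−λt) = e^(−2.3 × 0.58) = e^(−1.334) ≈ 0.2634.

0.2634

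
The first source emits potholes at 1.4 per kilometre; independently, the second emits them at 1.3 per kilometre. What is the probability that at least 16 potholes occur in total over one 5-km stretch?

Independent Poisson processes superpose: combined rate λ = 1.4 + 1.3 = 2.7 per kilometre.
Over the interval, μ = 2.7 × 5 = 13.5 (a 5-km stretch = 5 kilometres).
P(N ≥ 16) = 1 − P(N ≤ 15) ≈ 0.2822.

0.2822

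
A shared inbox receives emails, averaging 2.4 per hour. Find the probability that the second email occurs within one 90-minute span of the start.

0.8743

Over the interval, μ = 2.4 × 1.5 = 3.6 (a 90-minute span = 1.5 hours).
The second arrival falls in the interval iff at least 2 events occur there: P(S_2 ≤ t) = P(N ≥ 2) = 1 − P(N ≤ 1) ≈ 0.8743.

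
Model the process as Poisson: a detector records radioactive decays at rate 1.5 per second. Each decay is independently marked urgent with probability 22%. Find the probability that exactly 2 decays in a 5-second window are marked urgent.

0.2614

Thinning: the decays that are marked urgent themselves form a Poisson process with rate 0.22 × 1.5 = 0.33 per second.
Over the interval, μ = 0.33 × 5 = 1.65 (a 5-second window = 5 seconds).
P(N = 2) = e^(−1.65) · 1.65^2/2! ≈ 0.2614.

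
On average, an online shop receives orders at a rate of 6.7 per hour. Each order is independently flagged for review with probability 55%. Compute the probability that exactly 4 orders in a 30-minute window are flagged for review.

Thinning: the orders that are flagged for review themselves form a Poisson process with rate 0.55 × 6.7 = 3.685 per hour.
Over the interval, μ = 3.685 × 0.5 = 1.8425 (a 30-minute window = 0.5 hours).
P(N = 4) = e^(−1.8425) · 1.8425^4/4! ≈ 0.0761.

0.0761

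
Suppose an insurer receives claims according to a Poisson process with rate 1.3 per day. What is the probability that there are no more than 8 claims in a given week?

0.4426

Over the interval, μ = 1.3 × 7 = 9.1 (a week = 7 days).
P(N ≤ 8) = Σ_{j=0}^{8} e^(−μ) μ^j/j! ≈ 0.4426.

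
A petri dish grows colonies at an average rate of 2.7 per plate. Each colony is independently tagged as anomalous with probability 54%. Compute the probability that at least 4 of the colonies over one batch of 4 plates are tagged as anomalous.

0.8332

Thinning: the colonies that are tagged as anomalous themselves form a Poisson process with rate 0.54 × 2.7 = 1.458 per plate.
Over the interval, μ = 1.458 × 4 = 5.832 (a batch of 4 plates = 4 plates).
P(N ≥ 4) = 1 − P(N ≤ 3) ≈ 0.8332.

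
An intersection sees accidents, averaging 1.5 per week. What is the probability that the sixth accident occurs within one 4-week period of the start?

0.5543

Over the interval, μ = 1.5 × 4 = 6 (a 4-week period = 4 weeks).
The sixth arrival falls in the interval iff at least 6 events occur there: P(S_6 ≤ t) = P(N ≥ 6) = 1 − P(N ≤ 5) ≈ 0.5543.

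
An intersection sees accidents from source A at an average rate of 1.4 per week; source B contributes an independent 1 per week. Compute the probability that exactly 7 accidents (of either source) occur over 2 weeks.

Independent Poisson processes superpose: combined rate λ = 1.4 + 1 = 2.4 per week.
Over the interval, μ = 2.4 × 2 = 4.8 (2 weeks).
P(N = 7) = e^(−4.8) · 4.8^7/7! ≈ 0.0959.

0.0959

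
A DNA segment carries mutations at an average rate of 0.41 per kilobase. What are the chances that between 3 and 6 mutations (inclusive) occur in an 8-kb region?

0.5869

Over the interval, μ = 0.41 × 8 = 3.28 (an 8-kb region = 8 kilobases).
P(3 ≤ N ≤ 6) = Σ_{j=3}^{6} e^(−3.28) · 3.28^j/j! ≈ 0.5869.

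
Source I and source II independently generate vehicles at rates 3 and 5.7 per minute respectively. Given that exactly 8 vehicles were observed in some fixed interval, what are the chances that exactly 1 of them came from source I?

Given the total, each event is independently from source I with probability p = λ_I/(λ_I+λ_II) = 3/8.7 ≈ 0.3448.
So K ~ Binomial(8, 3/8.7): P(K = 1) = C(8,1) · (3/8.7)^1 · (5.7/8.7)^7 ≈ 0.1429.

0.1429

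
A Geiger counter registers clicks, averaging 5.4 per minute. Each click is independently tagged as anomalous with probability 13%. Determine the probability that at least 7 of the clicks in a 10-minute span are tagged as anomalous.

Thinning: the clicks that are tagged as anomalous themselves form a Poisson process with rate 0.13 × 5.4 = 0.702 per minute.
Over the interval, μ = 0.702 × 10 = 7.02 (a 10-minute span = 10 minutes).
P(N ≥ 7) = 1 − P(N ≤ 6) ≈ 0.5533.

0.5533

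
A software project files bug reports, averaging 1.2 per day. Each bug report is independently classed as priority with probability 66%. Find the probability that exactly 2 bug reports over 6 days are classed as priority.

0.0975

Thinning: the bug reports that are classed as priority themselves form a Poisson process with rate 0.66 × 1.2 = 0.792 per day.
Over the interval, μ = 0.792 × 6 = 4.752 (6 days).
P(N = 2) = e^(−4.752) · 4.752^2/2! ≈ 0.0975.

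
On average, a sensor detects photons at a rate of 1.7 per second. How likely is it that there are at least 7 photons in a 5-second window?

0.7438

Over the interval, μ = 1.7 × 5 = 8.5 (a 5-second window = 5 seconds).
P(N ≥ 7) = 1 − P(N ≤ 6) = 1 − Σ_{j=0}^{6} e^(−μ) μ^j/j! ≈ 0.7438.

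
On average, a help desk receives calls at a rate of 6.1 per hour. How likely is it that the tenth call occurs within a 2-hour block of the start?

0.7746

Over the interval, μ = 6.1 × 2 = 12.2 (a 2-hour block = 2 hours).
The tenth arrival falls in the interval iff at least 10 events occur there: P(S_10 ≤ t) = P(N ≥ 10) = 1 − P(N ≤ 9) ≈ 0.7746.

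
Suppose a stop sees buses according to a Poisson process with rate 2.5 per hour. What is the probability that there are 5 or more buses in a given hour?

0.1088

With mean μ = 2.5 per hour,
P(N ≥ 5) = 1 − P(N ≤ 4) = 1 − Σ_{j=0}^{4} e^(−μ) μ^j/j! ≈ 0.1088.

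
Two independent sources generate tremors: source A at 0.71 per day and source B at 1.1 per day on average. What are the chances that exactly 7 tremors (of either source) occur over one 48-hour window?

0.0433

Independent Poisson processes superpose: combined rate λ = 0.71 + 1.1 = 1.81 per day.
Over the interval, μ = 1.81 × 2 = 3.62 (a 48-hour window = 2 days).
P(N = 7) = e^(−3.62) · 3.62^7/7! ≈ 0.0433.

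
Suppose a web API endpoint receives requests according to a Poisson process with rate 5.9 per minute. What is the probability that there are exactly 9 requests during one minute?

0.0654

With mean μ = 5.9 per minute,
P(N = 9) = e^(−μ) μ^9/9! = e^(−5.9) · 5.9^9/362880 ≈ 0.0654.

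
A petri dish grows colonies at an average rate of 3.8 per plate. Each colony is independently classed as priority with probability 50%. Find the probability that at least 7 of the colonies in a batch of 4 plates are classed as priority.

Thinning: the colonies that are classed as priority themselves form a Poisson process with rate 0.5 × 3.8 = 1.9 per plate.
Over the interval, μ = 1.9 × 4 = 7.6 (a batch of 4 plates = 4 plates).
P(N ≥ 7) = 1 − P(N ≤ 6) ≈ 0.6354.

0.6354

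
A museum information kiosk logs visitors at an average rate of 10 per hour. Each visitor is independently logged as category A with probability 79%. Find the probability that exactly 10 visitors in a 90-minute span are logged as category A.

0.1074

Thinning: the visitors that are logged as category A themselves form a Poisson process with rate 0.79 × 10 = 7.9 per hour.
Over the interval, μ = 7.9 × 1.5 = 11.85 (a 90-minute span = 1.5 hours).
P(N = 10) = e^(−11.85) · 11.85^10/10! ≈ 0.1074.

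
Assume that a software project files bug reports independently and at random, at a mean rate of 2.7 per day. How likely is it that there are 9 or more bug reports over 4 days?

0.7498

Over the interval, μ = 2.7 × 4 = 10.8 (4 days).
P(N ≥ 9) = 1 − P(N ≤ 8) = 1 − Σ_{j=0}^{8} e^(−μ) μ^j/j! ≈ 0.7498.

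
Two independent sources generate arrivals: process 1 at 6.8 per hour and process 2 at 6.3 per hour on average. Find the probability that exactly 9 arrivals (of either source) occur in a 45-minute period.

Independent Poisson processes superpose: combined rate λ = 6.8 + 6.3 = 13.1 per hour.
Over the interval, μ = 13.1 × 0.75 = 9.825 (a 45-minute period = 0.75 hours).
P(N = 9) = e^(−9.825) · 9.825^9/9! ≈ 0.1271.

0.1271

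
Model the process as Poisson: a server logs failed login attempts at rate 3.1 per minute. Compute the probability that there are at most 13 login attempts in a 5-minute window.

0.3171

Over the interval, μ = 3.1 × 5 = 15.5 (a 5-minute window = 5 minutes).
P(N ≤ 13) = Σ_{j=0}^{13} e^(−μ) μ^j/j! ≈ 0.3171.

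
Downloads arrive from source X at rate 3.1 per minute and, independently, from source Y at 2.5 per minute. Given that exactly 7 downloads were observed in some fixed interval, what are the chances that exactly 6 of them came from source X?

0.0899

Given the total, each event is independently from source X with probability p = λ_X/(λ_X+λ_Y) = 3.1/5.6 ≈ 0.5536.
So K ~ Binomial(7, 3.1/5.6): P(K = 6) = C(7,6) · (3.1/5.6)^6 · (2.5/5.6)^1 ≈ 0.0899.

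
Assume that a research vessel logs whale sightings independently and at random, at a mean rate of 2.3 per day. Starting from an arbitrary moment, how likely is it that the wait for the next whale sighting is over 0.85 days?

0.1416

The wait for the next event is exponential with rate λ = 2.3 per day.
P(T > 0.85) = e^(−λt) = e^(−2.3 × 0.85) = e^(−1.955) ≈ 0.1416.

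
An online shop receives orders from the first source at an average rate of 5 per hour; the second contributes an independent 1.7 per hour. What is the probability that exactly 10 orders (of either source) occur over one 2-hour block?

0.0779

Independent Poisson processes superpose: combined rate λ = 5 + 1.7 = 6.7 per hour.
Over the interval, μ = 6.7 × 2 = 13.4 (a 2-hour block = 2 hours).
P(N = 10) = e^(−13.4) · 13.4^10/10! ≈ 0.0779.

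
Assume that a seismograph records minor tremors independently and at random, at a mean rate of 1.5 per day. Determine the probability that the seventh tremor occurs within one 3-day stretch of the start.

0.1689

Over the interval, μ = 1.5 × 3 = 4.5 (a 3-day stretch = 3 days).
The seventh arrival falls in the interval iff at least 7 events occur there: P(S_7 ≤ t) = P(N ≥ 7) = 1 − P(N ≤ 6) ≈ 0.1689.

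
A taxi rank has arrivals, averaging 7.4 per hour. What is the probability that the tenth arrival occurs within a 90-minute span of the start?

Over the interval, μ = 7.4 × 1.5 = 11.1 (a 90-minute span = 1.5 hours).
The tenth arrival falls in the interval iff at least 10 events occur there: P(S_10 ≤ t) = P(N ≥ 10) = 1 − P(N ≤ 9) ≈ 0.6702.

0.6702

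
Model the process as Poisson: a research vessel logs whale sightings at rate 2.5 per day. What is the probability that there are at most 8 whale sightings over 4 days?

Over the interval, μ = 2.5 × 4 = 10 (4 days).
P(N ≤ 8) = Σ_{j=0}^{8} e^(−μ) μ^j/j! ≈ 0.3328.

0.3328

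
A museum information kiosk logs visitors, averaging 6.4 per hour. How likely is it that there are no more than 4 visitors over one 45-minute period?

Over the interval, μ = 6.4 × 0.75 = 4.8 (a 45-minute period = 0.75 hours).
P(N ≤ 4) = Σ_{j=0}^{4} e^(−μ) μ^j/j! ≈ 0.4763.

0.4763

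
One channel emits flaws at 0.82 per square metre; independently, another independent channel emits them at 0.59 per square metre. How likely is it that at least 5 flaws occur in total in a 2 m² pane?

0.1555

Independent Poisson processes superpose: combined rate λ = 0.82 + 0.59 = 1.41 per square metre.
Over the interval, μ = 1.41 × 2 = 2.82 (a 2 m² pane = 2 square metres).
P(N ≥ 5) = 1 − P(N ≤ 4) ≈ 0.1555.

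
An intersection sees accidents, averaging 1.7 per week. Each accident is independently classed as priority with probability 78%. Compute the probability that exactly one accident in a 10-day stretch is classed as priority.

0.2849

Thinning: the accidents that are classed as priority themselves form a Poisson process with rate 0.78 × 1.7 = 1.326 per week.
Over the interval, μ = 1.326 × 10/7 ≈ 1.89429 (a 10-day stretch = 10/7 weeks).
P(N = 1) = e^(−1.89429) · 1.89429^1/1! ≈ 0.2849.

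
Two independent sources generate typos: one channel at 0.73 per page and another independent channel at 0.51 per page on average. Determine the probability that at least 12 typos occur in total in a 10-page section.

0.5833

Independent Poisson processes superpose: combined rate λ = 0.73 + 0.51 = 1.24 per page.
Over the interval, μ = 1.24 × 10 = 12.4 (a 10-page section = 10 pages).
P(N ≥ 12) = 1 − P(N ≤ 11) ≈ 0.5833.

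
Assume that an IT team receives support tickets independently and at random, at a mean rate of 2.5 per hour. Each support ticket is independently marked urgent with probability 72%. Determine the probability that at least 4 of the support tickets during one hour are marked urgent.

0.1087

Thinning: the support tickets that are marked urgent themselves form a Poisson process with rate 0.72 × 2.5 = 1.8 per hour.
So μ = 1.8.
P(N ≥ 4) = 1 − P(N ≤ 3) ≈ 0.1087.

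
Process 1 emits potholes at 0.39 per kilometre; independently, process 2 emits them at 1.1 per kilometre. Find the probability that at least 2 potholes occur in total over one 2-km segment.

0.7978

Independent Poisson processes superpose: combined rate λ = 0.39 + 1.1 = 1.49 per kilometre.
Over the interval, μ = 1.49 × 2 = 2.98 (a 2-km segment = 2 kilometres).
P(N ≥ 2) = 1 − P(N ≤ 1) ≈ 0.7978.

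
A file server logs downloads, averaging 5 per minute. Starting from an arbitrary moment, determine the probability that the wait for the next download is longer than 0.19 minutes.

The wait for the next event is exponential with rate λ = 5 per minute.
P(T > 0.19) = e^(−λt) = e^(−5 × 0.19) = e^(−0.95) ≈ 0.3867.

0.3867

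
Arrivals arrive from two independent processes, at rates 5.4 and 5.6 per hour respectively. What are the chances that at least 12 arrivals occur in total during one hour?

Independent Poisson processes superpose: combined rate λ = 5.4 + 5.6 = 11 per hour.
So μ = 11.
P(N ≥ 12) = 1 − P(N ≤ 11) ≈ 0.4207.

0.4207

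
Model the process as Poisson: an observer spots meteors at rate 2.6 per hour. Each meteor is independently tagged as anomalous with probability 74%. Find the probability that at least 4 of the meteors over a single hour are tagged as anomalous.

0.1294

Thinning: the meteors that are tagged as anomalous themselves form a Poisson process with rate 0.74 × 2.6 = 1.924 per hour.
So μ = 1.924.
P(N ≥ 4) = 1 − P(N ≤ 3) ≈ 0.1294.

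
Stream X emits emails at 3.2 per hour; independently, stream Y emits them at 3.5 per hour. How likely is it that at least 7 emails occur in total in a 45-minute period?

Independent Poisson processes superpose: combined rate λ = 3.2 + 3.5 = 6.7 per hour.
Over the interval, μ = 6.7 × 0.75 = 5.025 (a 45-minute period = 0.75 hours).
P(N ≥ 7) = 1 − P(N ≤ 6) ≈ 0.2415.

0.2415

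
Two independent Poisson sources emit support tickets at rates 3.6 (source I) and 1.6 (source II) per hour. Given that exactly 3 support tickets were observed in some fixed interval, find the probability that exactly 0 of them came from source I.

0.0291

Given the total, each event is independently from source I with probability p = λ_I/(λ_I+λ_II) = 3.6/5.2 ≈ 0.6923.
So K ~ Binomial(3, 3.6/5.2): P(K = 0) = C(3,0) · (3.6/5.2)^0 · (1.6/5.2)^3 ≈ 0.0291.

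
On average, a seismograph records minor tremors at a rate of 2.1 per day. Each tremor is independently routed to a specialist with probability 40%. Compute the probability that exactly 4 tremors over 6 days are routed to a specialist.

0.1740

Thinning: the tremors that are routed to a specialist themselves form a Poisson process with rate 0.4 × 2.1 = 0.84 per day.
Over the interval, μ = 0.84 × 6 = 5.04 (6 days).
P(N = 4) = e^(−5.04) · 5.04^4/4! ≈ 0.1740.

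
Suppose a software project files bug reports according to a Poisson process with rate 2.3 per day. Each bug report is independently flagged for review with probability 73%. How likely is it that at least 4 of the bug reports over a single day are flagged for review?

Thinning: the bug reports that are flagged for review themselves form a Poisson process with rate 0.73 × 2.3 = 1.679 per day.
So μ = 1.679.
P(N ≥ 4) = 1 − P(N ≤ 3) ≈ 0.0901.

0.0901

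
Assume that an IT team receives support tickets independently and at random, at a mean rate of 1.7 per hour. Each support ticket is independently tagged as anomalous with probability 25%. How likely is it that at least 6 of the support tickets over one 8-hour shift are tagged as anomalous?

0.1295

Thinning: the support tickets that are tagged as anomalous themselves form a Poisson process with rate 0.25 × 1.7 = 0.425 per hour.
Over the interval, μ = 0.425 × 8 = 3.4 (an 8-hour shift = 8 hours).
P(N ≥ 6) = 1 − P(N ≤ 5) ≈ 0.1295.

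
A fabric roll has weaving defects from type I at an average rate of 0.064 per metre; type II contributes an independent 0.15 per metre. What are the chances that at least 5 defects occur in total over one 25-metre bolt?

Independent Poisson processes superpose: combined rate λ = 0.064 + 0.15 = 0.214 per metre.
Over the interval, μ = 0.214 × 25 = 5.35 (a 25-metre bolt = 25 metres).
P(N ≥ 5) = 1 − P(N ≤ 4) ≈ 0.6186.

0.6186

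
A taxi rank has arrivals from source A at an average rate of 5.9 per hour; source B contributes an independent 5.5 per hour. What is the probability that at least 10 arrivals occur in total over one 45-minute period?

Independent Poisson processes superpose: combined rate λ = 5.9 + 5.5 = 11.4 per hour.
Over the interval, μ = 11.4 × 0.75 = 8.55 (a 45-minute period = 0.75 hours).
P(N ≥ 10) = 1 − P(N ≤ 9) ≈ 0.3535.

0.3535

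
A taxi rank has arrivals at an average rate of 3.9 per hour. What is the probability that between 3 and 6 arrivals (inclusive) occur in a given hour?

0.6464

With mean μ = 3.9 per hour,
P(3 ≤ N ≤ 6) = Σ_{j=3}^{6} e^(−3.9) · 3.9^j/j! ≈ 0.6464.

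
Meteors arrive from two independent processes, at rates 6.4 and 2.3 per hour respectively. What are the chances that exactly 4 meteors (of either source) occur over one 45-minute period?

Independent Poisson processes superpose: combined rate λ = 6.4 + 2.3 = 8.7 per hour.
Over the interval, μ = 8.7 × 0.75 = 6.525 (a 45-minute period = 0.75 hours).
P(N = 4) = e^(−6.525) · 6.525^4/4! ≈ 0.1107.

0.1107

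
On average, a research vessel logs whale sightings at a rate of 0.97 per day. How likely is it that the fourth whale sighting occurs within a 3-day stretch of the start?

0.3326

Over the interval, μ = 0.97 × 3 = 2.91 (a 3-day stretch = 3 days).
The fourth arrival falls in the interval iff at least 4 events occur there: P(S_4 ≤ t) = P(N ≥ 4) = 1 − P(N ≤ 3) ≈ 0.3326.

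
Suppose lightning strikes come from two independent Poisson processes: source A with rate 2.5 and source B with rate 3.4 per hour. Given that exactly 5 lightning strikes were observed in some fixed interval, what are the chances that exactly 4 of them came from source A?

0.0929

Given the total, each event is independently from source A with probability p = λ_A/(λ_A+λ_B) = 2.5/5.9 ≈ 0.4237.
So K ~ Binomial(5, 2.5/5.9): P(K = 4) = C(5,4) · (2.5/5.9)^4 · (3.4/5.9)^1 ≈ 0.0929.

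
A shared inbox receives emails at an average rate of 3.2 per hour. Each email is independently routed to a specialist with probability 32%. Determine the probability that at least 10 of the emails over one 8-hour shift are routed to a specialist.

Thinning: the emails that are routed to a specialist themselves form a Poisson process with rate 0.32 × 3.2 = 1.024 per hour.
Over the interval, μ = 1.024 × 8 = 8.192 (an 8-hour shift = 8 hours).
P(N ≥ 10) = 1 − P(N ≤ 9) ≈ 0.3075.

0.3075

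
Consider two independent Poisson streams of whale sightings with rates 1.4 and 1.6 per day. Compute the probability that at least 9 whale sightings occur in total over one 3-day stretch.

Independent Poisson processes superpose: combined rate λ = 1.4 + 1.6 = 3 per day.
Over the interval, μ = 3 × 3 = 9 (a 3-day stretch = 3 days).
P(N ≥ 9) = 1 − P(N ≤ 8) ≈ 0.5443.

0.5443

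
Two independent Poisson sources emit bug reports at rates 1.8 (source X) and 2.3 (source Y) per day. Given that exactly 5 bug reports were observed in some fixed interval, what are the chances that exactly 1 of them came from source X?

Given the total, each event is independently from source X with probability p = λ_X/(λ_X+λ_Y) = 1.8/4.1 ≈ 0.4390.
So K ~ Binomial(5, 1.8/4.1): P(K = 1) = C(5,1) · (1.8/4.1)^1 · (2.3/4.1)^4 ≈ 0.2174.

0.2174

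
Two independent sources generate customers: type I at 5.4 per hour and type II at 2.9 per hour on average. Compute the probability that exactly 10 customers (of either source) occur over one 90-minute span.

0.0966

Independent Poisson processes superpose: combined rate λ = 5.4 + 2.9 = 8.3 per hour.
Over the interval, μ = 8.3 × 1.5 = 12.45 (a 90-minute span = 1.5 hours).
P(N = 10) = e^(−12.45) · 12.45^10/10! ≈ 0.0966.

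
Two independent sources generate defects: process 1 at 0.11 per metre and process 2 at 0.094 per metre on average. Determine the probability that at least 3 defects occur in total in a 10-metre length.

0.3341

Independent Poisson processes superpose: combined rate λ = 0.11 + 0.094 = 0.204 per metre.
Over the interval, μ = 0.204 × 10 = 2.04 (a 10-metre length = 10 metres).
P(N ≥ 3) = 1 − P(N ≤ 2) ≈ 0.3341.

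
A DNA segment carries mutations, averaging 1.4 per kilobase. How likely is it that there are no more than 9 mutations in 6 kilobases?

Over the interval, μ = 1.4 × 6 = 8.4 (6 kilobases).
P(N ≤ 9) = Σ_{j=0}^{9} e^(−μ) μ^j/j! ≈ 0.6659.

0.6659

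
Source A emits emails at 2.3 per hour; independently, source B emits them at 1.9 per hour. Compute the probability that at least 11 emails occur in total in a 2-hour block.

Independent Poisson processes superpose: combined rate λ = 2.3 + 1.9 = 4.2 per hour.
Over the interval, μ = 4.2 × 2 = 8.4 (a 2-hour block = 2 hours).
P(N ≥ 11) = 1 − P(N ≤ 10) ≈ 0.2257.

0.2257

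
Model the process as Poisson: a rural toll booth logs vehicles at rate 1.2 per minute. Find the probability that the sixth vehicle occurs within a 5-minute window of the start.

Over the interval, μ = 1.2 × 5 = 6 (a 5-minute window = 5 minutes).
The sixth arrival falls in the interval iff at least 6 events occur there: P(S_6 ≤ t) = P(N ≥ 6) = 1 − P(N ≤ 5) ≈ 0.5543.

0.5543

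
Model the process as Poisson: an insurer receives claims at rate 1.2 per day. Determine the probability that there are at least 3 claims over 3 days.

Over the interval, μ = 1.2 × 3 = 3.6 (3 days).
P(N ≥ 3) = 1 − P(N ≤ 2) = 1 − Σ_{j=0}^{2} e^(−μ) μ^j/j! ≈ 0.6973.

0.6973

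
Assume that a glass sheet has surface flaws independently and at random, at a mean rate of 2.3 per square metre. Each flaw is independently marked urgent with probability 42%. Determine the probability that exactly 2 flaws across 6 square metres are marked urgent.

0.0511

Thinning: the flaws that are marked urgent themselves form a Poisson process with rate 0.42 × 2.3 = 0.966 per square metre.
Over the interval, μ = 0.966 × 6 = 5.796 (6 square metres).
P(N = 2) = e^(−5.796) · 5.796^2/2! ≈ 0.0511.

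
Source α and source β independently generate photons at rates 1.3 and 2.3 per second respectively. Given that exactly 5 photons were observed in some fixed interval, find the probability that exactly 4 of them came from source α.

0.0543

Given the total, each event is independently from source α with probability p = λ_α/(λ_α+λ_β) = 1.3/3.6 ≈ 0.3611.
So K ~ Binomial(5, 1.3/3.6): P(K = 4) = C(5,4) · (1.3/3.6)^4 · (2.3/3.6)^1 ≈ 0.0543.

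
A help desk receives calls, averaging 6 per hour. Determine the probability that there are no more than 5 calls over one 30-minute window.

0.9161

Over the interval, μ = 6 × 0.5 = 3 (a 30-minute window = 0.5 hours).
P(N ≤ 5) = Σ_{j=0}^{5} e^(−μ) μ^j/j! ≈ 0.9161.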